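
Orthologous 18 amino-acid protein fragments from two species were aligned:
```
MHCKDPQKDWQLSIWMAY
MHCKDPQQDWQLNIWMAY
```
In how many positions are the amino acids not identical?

2

The sequences differ at positions 8, 13 (1-based) — 2 in total.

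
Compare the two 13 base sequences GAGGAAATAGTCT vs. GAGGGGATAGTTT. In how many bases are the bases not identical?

Mismatches (1-based): base 5: A→G; base 6: A→G; base 12: C→T.

3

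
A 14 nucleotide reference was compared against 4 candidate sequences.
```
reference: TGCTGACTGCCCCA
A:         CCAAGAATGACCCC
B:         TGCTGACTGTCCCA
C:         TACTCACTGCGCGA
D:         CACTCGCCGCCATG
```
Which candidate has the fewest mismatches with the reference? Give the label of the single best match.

B

A differs at 7 bases; B differs at 1 base; C differs at 4 bases; D differs at 8 bases. The closest is B.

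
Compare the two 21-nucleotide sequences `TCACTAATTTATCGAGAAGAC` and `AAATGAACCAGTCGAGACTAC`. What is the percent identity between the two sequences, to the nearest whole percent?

52%

Mismatches at positions 1, 2, 4, 5, 8, 9, 10, 11, 18, 19 (1-based): 10 of 21.
Identical positions: 11/21 = 52.38% → 52%.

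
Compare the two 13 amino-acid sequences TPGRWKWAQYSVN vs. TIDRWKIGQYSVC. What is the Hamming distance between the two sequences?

5

Comparing position by position, 5 residues differ: 2 (P/I), 3 (G/D), 7 (W/I), 8 (A/G), 13 (N/C).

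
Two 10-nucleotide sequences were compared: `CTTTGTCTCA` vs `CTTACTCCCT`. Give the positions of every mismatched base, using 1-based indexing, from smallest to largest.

Scanning 1-based: 4: T/A; 5: G/C; 8: T/C; 10: A/T.

4, 5, 8, 10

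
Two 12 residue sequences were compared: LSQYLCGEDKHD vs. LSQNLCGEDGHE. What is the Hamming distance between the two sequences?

3

Mismatches (1-based): residue 4: Y→N; residue 10: K→G; residue 12: D→E.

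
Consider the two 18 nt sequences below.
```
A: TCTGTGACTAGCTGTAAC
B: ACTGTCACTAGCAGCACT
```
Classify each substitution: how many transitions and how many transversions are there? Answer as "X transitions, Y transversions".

Mismatches (1-based):
base 1: T→A (pyrimidine→purine, transversion)
base 6: G→C (purine→pyrimidine, transversion)
base 13: T→A (pyrimidine→purine, transversion)
base 15: T→C (pyrimidine→pyrimidine, transition)
base 17: A→C (purine→pyrimidine, transversion)
base 18: C→T (pyrimidine→pyrimidine, transition)

2 transitions, 4 transversions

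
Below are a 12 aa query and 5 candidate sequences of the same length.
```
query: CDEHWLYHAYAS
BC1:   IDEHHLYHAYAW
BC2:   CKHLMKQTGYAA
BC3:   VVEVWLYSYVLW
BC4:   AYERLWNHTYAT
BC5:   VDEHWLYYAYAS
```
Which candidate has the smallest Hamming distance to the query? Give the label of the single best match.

Hamming distances to query — BC1: 3; BC2: 9; BC3: 8; BC4: 8; BC5: 2.
Smallest is BC5 with 2 mismatches.

BC5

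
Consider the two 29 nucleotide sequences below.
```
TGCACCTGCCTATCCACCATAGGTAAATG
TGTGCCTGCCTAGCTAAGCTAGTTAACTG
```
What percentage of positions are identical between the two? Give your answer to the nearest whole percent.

69%

9 positions differ (3, 4, 13, 15, 17, 18, 19, 23, 27), so 20 of 29 match: 20/29 = 68.97%.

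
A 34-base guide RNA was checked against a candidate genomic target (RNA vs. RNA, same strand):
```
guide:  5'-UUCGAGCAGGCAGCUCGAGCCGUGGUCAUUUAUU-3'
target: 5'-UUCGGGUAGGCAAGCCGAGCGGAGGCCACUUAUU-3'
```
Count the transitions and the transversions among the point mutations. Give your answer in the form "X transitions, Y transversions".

6 transitions, 3 transversions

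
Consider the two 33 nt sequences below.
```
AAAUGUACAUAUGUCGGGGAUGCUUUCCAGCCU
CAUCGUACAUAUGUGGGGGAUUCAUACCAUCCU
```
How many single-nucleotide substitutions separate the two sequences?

Comparing position by position, 8 positions differ: 1 (A/C), 3 (A/U), 4 (U/C), 15 (C/G), 22 (G/U), 24 (U/A), 26 (U/A), 30 (G/U).

8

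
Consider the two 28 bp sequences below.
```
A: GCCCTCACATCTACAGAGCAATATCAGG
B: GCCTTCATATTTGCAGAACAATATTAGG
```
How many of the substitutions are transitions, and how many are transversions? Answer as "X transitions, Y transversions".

Mismatches (1-based):
base 4: C→T (pyrimidine→pyrimidine, transition)
base 8: C→T (pyrimidine→pyrimidine, transition)
base 11: C→T (pyrimidine→pyrimidine, transition)
base 13: A→G (purine→purine, transition)
base 18: G→A (purine→purine, transition)
base 25: C→T (pyrimidine→pyrimidine, transition)

6 transitions, 0 transversions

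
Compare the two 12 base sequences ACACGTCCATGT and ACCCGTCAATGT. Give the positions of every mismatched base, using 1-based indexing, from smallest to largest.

3, 8

Scanning 1-based: 3: A/C; 8: C/A.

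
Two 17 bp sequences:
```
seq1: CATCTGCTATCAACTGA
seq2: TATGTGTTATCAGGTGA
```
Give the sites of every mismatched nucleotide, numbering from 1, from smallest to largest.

Differences at site 1 (C→T), site 4 (C→G), site 7 (C→T), site 13 (A→G), site 14 (C→G).

1, 4, 7, 13, 14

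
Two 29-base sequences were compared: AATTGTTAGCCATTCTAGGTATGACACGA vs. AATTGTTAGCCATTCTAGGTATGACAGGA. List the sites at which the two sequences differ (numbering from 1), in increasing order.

27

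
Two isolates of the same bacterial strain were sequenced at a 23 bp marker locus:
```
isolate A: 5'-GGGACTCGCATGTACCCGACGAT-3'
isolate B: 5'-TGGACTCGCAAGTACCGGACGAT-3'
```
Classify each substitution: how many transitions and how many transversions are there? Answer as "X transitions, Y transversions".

0 transitions, 3 transversions

Transitions (purine↔purine or pyrimidine↔pyrimidine): none.
Transversions (purine↔pyrimidine): 1 G→T, 11 T→A, 17 C→G.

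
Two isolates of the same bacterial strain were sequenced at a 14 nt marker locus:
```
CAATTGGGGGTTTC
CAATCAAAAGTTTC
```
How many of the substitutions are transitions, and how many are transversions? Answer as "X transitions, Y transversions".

Transitions (purine↔purine or pyrimidine↔pyrimidine): 5 T→C, 6 G→A, 7 G→A, 8 G→A, 9 G→A.
Transversions (purine↔pyrimidine): none.

5 transitions, 0 transversions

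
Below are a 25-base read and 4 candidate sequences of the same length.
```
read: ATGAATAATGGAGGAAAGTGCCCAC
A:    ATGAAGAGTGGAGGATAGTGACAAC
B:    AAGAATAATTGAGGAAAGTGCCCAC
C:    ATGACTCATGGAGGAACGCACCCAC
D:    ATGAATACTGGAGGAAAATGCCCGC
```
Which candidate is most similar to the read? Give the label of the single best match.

A differs at 5 positions; B differs at 2 positions; C differs at 5 positions; D differs at 3 positions. The closest is B.

B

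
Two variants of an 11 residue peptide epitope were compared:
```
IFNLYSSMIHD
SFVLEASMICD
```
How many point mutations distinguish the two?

Comparing position by position, 5 positions differ: 1 (I/S), 3 (N/V), 5 (Y/E), 6 (S/A), 10 (H/C).

5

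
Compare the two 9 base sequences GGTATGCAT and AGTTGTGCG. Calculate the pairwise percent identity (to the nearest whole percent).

22%

Mismatches at positions 1, 4, 5, 6, 7, 8, 9 (1-based): 7 of 9.
Identical positions: 2/9 = 22.22% → 22%.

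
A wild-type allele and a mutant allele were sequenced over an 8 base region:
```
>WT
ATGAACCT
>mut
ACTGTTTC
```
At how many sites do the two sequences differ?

7

The sequences differ at sites 2, 3, 4, 5, 6, 7, 8 (1-based) — 7 in total.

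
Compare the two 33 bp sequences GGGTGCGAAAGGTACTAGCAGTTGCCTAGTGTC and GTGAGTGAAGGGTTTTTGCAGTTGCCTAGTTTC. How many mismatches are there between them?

The sequences differ at bases 2, 4, 6, 10, 14, 15, 17, 31 (1-based) — 8 in total.

8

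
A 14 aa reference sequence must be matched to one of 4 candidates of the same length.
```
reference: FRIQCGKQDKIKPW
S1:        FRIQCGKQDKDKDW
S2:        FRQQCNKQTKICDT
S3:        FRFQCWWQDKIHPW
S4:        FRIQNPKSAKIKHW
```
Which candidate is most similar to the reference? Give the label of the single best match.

S1 differs at 2 residues; S2 differs at 6 residues; S3 differs at 4 residues; S4 differs at 5 residues. The closest is S1.

S1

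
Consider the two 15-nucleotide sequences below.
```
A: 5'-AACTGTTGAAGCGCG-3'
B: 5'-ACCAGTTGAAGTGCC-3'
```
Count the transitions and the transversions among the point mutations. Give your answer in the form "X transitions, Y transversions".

1 transition, 3 transversions

Transitions (purine↔purine or pyrimidine↔pyrimidine): 12 C→T.
Transversions (purine↔pyrimidine): 2 A→C, 4 T→A, 15 G→C.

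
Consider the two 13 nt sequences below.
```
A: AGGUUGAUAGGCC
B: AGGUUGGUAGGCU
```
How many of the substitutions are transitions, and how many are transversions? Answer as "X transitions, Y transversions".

2 transitions, 0 transversions

Transitions (purine↔purine or pyrimidine↔pyrimidine): 7 A→G, 13 C→U.
Transversions (purine↔pyrimidine): none.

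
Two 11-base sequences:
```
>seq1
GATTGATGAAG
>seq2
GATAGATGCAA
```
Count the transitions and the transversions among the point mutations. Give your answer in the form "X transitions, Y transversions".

1 transition, 2 transversions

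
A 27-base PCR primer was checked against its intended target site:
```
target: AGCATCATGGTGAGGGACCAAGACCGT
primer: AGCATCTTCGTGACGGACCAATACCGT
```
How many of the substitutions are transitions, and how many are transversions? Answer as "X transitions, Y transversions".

0 transitions, 4 transversions

Transitions (purine↔purine or pyrimidine↔pyrimidine): none.
Transversions (purine↔pyrimidine): 7 A→T, 9 G→C, 14 G→C, 22 G→T.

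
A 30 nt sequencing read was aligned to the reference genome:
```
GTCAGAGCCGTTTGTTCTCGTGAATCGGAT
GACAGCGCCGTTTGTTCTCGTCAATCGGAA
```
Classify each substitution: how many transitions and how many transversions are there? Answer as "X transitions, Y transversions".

Transitions (purine↔purine or pyrimidine↔pyrimidine): none.
Transversions (purine↔pyrimidine): 2 T→A, 6 A→C, 22 G→C, 30 T→A.

0 transitions, 4 transversions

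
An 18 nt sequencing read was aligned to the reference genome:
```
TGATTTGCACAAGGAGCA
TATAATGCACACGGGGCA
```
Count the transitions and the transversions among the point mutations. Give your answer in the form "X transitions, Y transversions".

Mismatches (1-based):
site 2: G→A (purine→purine, transition)
site 3: A→T (purine→pyrimidine, transversion)
site 4: T→A (pyrimidine→purine, transversion)
site 5: T→A (pyrimidine→purine, transversion)
site 12: A→C (purine→pyrimidine, transversion)
site 15: A→G (purine→purine, transition)

2 transitions, 4 transversions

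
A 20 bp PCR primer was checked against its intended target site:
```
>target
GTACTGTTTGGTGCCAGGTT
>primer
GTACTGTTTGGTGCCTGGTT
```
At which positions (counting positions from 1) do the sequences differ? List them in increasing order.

Differences at position 16 (A→T).

16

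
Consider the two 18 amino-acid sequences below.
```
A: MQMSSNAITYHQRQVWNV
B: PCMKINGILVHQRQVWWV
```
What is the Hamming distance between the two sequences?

8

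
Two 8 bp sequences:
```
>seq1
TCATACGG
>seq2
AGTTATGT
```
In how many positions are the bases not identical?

The sequences differ at positions 1, 2, 3, 6, 8 (1-based) — 5 in total.

5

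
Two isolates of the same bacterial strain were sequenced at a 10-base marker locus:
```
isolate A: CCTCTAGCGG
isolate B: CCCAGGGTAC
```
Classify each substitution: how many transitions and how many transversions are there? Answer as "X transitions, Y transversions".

4 transitions, 3 transversions

Mismatches (1-based):
position 3: T→C (pyrimidine→pyrimidine, transition)
position 4: C→A (pyrimidine→purine, transversion)
position 5: T→G (pyrimidine→purine, transversion)
position 6: A→G (purine→purine, transition)
position 8: C→T (pyrimidine→pyrimidine, transition)
position 9: G→A (purine→purine, transition)
position 10: G→C (purine→pyrimidine, transversion)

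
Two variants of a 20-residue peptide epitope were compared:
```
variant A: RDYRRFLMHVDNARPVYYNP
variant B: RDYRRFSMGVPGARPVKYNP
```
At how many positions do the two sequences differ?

Comparing position by position, 5 positions differ: 7 (L/S), 9 (H/G), 11 (D/P), 12 (N/G), 17 (Y/K).

5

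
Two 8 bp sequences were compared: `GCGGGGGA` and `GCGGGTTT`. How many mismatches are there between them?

Comparing position by position, 3 sites differ: 6 (G/T), 7 (G/T), 8 (A/T).

3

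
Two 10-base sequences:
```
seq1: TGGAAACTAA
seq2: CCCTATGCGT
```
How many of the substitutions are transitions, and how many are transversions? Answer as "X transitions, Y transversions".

3 transitions, 6 transversions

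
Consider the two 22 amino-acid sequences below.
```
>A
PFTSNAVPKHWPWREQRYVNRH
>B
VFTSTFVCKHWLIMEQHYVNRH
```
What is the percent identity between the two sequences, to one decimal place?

8 positions differ (1, 5, 6, 8, 12, 13, 14, 17), so 14 of 22 match: 14/22 = 63.64%.

63.6%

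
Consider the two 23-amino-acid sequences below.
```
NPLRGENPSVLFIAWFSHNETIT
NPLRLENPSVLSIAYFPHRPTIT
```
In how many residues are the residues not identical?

Comparing position by position, 6 residues differ: 5 (G/L), 12 (F/S), 15 (W/Y), 17 (S/P), 19 (N/R), 20 (E/P).

6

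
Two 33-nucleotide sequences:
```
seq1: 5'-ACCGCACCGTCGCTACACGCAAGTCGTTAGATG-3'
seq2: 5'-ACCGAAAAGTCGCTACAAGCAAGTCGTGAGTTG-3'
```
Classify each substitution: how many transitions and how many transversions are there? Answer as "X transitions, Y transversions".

0 transitions, 6 transversions

Mismatches (1-based):
position 5: C→A (pyrimidine→purine, transversion)
position 7: C→A (pyrimidine→purine, transversion)
position 8: C→A (pyrimidine→purine, transversion)
position 18: C→A (pyrimidine→purine, transversion)
position 28: T→G (pyrimidine→purine, transversion)
position 31: A→T (purine→pyrimidine, transversion)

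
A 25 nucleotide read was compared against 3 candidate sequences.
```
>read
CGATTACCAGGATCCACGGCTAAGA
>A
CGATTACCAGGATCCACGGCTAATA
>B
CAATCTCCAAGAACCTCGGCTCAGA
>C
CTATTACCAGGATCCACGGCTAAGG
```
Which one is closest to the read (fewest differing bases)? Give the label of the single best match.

A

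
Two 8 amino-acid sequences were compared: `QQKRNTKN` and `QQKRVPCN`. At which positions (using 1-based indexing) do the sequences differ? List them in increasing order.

5, 6, 7

Scanning 1-based: 5: N/V; 6: T/P; 7: K/C.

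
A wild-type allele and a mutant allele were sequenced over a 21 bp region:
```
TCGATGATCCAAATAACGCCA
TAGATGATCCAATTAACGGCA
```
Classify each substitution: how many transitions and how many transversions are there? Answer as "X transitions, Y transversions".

Transitions (purine↔purine or pyrimidine↔pyrimidine): none.
Transversions (purine↔pyrimidine): 2 C→A, 13 A→T, 19 C→G.

0 transitions, 3 transversions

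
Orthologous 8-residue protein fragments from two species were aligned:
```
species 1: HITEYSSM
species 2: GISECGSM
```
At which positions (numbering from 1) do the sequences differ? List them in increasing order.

Scanning 1-based: 1: H/G; 3: T/S; 5: Y/C; 6: S/G.

1, 3, 5, 6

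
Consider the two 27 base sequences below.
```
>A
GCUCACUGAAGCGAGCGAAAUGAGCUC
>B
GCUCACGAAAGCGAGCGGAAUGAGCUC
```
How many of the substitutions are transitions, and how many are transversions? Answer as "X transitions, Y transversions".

Transitions (purine↔purine or pyrimidine↔pyrimidine): 8 G→A, 18 A→G.
Transversions (purine↔pyrimidine): 7 U→G.

2 transitions, 1 transversion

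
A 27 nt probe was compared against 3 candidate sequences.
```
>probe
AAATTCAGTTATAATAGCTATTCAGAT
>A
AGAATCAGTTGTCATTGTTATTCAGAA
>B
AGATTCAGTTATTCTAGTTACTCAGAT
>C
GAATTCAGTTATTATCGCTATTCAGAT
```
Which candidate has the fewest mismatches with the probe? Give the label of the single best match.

Hamming distances to probe — A: 7; B: 5; C: 3.
Smallest is C with 3 mismatches.

C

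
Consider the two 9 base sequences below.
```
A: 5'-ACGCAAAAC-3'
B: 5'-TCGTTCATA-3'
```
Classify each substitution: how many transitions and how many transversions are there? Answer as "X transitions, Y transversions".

Transitions (purine↔purine or pyrimidine↔pyrimidine): 4 C→T.
Transversions (purine↔pyrimidine): 1 A→T, 5 A→T, 6 A→C, 8 A→T, 9 C→A.

1 transition, 5 transversions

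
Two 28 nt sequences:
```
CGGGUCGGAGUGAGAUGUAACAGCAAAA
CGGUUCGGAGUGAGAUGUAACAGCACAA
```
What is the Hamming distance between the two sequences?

Comparing position by position, 2 bases differ: 4 (G/U), 26 (A/C).

2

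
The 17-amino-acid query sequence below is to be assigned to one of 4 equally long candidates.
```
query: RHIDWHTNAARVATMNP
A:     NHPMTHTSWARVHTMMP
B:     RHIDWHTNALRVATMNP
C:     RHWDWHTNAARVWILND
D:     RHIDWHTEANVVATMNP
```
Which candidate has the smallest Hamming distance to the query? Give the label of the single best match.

B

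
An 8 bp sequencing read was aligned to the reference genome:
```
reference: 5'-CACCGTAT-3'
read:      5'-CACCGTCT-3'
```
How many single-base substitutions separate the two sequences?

1

Comparing position by position, 1 base differs: 7 (A/C).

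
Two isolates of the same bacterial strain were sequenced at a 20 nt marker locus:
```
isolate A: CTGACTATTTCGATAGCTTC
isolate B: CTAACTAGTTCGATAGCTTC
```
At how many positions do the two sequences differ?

2

The sequences differ at positions 3, 8 (1-based) — 2 in total.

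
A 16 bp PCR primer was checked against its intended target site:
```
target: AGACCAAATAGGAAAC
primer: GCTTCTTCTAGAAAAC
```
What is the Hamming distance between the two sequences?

8

Comparing position by position, 8 bases differ: 1 (A/G), 2 (G/C), 3 (A/T), 4 (C/T), 6 (A/T), 7 (A/T), 8 (A/C), 12 (G/A).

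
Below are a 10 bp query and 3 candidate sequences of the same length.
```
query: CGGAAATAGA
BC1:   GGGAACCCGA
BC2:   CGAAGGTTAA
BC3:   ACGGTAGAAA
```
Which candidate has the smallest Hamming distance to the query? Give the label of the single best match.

BC1 differs at 4 sites; BC2 differs at 5 sites; BC3 differs at 6 sites. The closest is BC1.

BC1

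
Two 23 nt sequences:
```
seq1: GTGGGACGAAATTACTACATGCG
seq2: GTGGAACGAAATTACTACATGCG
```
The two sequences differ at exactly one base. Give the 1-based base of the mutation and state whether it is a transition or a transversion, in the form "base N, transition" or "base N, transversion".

base 5, transition

The sequences differ only at base 5: G→A (purine→purine), a transition.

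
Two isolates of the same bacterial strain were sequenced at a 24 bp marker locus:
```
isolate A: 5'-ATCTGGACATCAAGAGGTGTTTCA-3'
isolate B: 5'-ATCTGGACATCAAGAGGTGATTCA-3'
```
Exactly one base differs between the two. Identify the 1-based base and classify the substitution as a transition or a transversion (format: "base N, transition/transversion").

Base 20 changes T→A. T is a pyrimidine and A is a purine, so this is a transversion.

base 20, transversion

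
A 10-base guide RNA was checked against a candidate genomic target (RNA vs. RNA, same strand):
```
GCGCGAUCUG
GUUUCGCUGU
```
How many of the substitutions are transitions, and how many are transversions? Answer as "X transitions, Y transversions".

Mismatches (1-based):
position 2: C→U (pyrimidine→pyrimidine, transition)
position 3: G→U (purine→pyrimidine, transversion)
position 4: C→U (pyrimidine→pyrimidine, transition)
position 5: G→C (purine→pyrimidine, transversion)
position 6: A→G (purine→purine, transition)
position 7: U→C (pyrimidine→pyrimidine, transition)
position 8: C→U (pyrimidine→pyrimidine, transition)
position 9: U→G (pyrimidine→purine, transversion)
position 10: G→U (purine→pyrimidine, transversion)

5 transitions, 4 transversions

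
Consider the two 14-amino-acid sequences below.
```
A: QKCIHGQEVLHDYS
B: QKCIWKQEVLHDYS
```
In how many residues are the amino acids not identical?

2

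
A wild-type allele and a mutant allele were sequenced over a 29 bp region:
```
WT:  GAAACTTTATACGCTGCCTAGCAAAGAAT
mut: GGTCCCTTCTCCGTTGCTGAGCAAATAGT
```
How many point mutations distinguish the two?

11

Comparing position by position, 11 sites differ: 2 (A/G), 3 (A/T), 4 (A/C), 6 (T/C), 9 (A/C), 11 (A/C), 14 (C/T), 18 (C/T), 19 (T/G), 26 (G/T), 28 (A/G).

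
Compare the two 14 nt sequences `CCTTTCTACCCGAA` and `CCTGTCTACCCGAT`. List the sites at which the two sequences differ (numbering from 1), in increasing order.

4, 14

Differences at site 4 (T→G), site 14 (A→T).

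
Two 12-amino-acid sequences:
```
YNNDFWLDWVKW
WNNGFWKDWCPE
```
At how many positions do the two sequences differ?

6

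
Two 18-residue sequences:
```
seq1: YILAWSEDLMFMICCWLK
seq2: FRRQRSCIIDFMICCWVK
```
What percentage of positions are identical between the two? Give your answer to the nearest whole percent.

44%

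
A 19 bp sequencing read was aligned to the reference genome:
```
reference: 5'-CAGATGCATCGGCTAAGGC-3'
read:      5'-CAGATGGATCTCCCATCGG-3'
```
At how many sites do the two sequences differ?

7

Mismatches (1-based): site 7: C→G; site 11: G→T; site 12: G→C; site 14: T→C; site 16: A→T; site 17: G→C; site 19: C→G.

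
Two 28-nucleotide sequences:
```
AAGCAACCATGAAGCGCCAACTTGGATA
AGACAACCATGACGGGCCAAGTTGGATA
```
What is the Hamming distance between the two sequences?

Comparing position by position, 5 bases differ: 2 (A/G), 3 (G/A), 13 (A/C), 15 (C/G), 21 (C/G).

5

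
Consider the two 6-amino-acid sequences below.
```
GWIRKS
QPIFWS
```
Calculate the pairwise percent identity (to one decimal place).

33.3%

Mismatches at positions 1, 2, 4, 5 (1-based): 4 of 6.
Identical positions: 2/6 = 33.33% → 33.3%.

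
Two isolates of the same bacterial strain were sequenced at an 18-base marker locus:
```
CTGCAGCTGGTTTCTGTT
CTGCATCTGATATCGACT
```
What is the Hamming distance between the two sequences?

Mismatches (1-based): site 6: G→T; site 10: G→A; site 12: T→A; site 15: T→G; site 16: G→A; site 17: T→C.

6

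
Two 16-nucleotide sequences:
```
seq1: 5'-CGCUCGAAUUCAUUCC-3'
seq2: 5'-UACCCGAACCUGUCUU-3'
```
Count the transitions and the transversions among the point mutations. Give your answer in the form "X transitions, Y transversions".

10 transitions, 0 transversions

Mismatches (1-based):
position 1: C→U (pyrimidine→pyrimidine, transition)
position 2: G→A (purine→purine, transition)
position 4: U→C (pyrimidine→pyrimidine, transition)
position 9: U→C (pyrimidine→pyrimidine, transition)
position 10: U→C (pyrimidine→pyrimidine, transition)
position 11: C→U (pyrimidine→pyrimidine, transition)
position 12: A→G (purine→purine, transition)
position 14: U→C (pyrimidine→pyrimidine, transition)
position 15: C→U (pyrimidine→pyrimidine, transition)
position 16: C→U (pyrimidine→pyrimidine, transition)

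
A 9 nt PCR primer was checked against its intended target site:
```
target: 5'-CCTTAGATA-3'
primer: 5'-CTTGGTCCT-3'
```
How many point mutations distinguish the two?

The sequences differ at bases 2, 4, 5, 6, 7, 8, 9 (1-based) — 7 in total.

7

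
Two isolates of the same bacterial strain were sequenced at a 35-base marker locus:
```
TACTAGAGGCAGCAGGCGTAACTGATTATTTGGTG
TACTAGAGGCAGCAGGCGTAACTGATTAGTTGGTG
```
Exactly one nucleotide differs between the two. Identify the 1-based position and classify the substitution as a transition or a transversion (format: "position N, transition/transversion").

position 29, transversion

The sequences differ only at position 29: T→G (pyrimidine→purine), a transversion.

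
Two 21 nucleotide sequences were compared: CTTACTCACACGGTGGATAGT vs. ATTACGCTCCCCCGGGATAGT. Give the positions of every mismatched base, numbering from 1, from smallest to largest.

1, 6, 8, 10, 12, 13, 14

Differences at position 1 (C→A), position 6 (T→G), position 8 (A→T), position 10 (A→C), position 12 (G→C), position 13 (G→C), position 14 (T→G).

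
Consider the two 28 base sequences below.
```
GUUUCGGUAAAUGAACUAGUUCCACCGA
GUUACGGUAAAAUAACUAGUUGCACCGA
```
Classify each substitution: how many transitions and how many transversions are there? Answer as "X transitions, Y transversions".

Mismatches (1-based):
position 4: U→A (pyrimidine→purine, transversion)
position 12: U→A (pyrimidine→purine, transversion)
position 13: G→U (purine→pyrimidine, transversion)
position 22: C→G (pyrimidine→purine, transversion)

0 transitions, 4 transversions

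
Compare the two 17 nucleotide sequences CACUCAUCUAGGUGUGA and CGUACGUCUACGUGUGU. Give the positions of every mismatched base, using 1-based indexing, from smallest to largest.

Scanning 1-based: 2: A/G; 3: C/U; 4: U/A; 6: A/G; 11: G/C; 17: A/U.

2, 3, 4, 6, 11, 17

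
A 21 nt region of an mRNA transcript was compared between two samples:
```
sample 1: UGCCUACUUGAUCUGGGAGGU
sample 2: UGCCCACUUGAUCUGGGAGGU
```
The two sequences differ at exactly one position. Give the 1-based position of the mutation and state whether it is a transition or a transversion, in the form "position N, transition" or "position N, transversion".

Position 5 changes U→C. U is a pyrimidine and C is a pyrimidine, so this is a transition.

position 5, transition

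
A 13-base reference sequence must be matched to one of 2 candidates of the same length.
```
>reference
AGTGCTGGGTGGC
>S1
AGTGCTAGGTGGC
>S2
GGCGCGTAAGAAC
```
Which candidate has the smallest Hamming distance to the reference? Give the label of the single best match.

S1 differs at 1 base; S2 differs at 9 bases. The closest is S1.

S1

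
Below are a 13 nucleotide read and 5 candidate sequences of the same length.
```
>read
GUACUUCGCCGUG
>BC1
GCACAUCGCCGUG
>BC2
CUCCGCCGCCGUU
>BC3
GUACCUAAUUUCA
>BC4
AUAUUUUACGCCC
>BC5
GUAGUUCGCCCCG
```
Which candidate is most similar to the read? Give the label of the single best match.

BC1

BC1 differs at 2 bases; BC2 differs at 5 bases; BC3 differs at 8 bases; BC4 differs at 8 bases; BC5 differs at 3 bases. The closest is BC1.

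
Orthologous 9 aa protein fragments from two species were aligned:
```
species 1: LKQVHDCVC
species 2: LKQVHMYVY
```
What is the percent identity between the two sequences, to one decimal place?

66.7%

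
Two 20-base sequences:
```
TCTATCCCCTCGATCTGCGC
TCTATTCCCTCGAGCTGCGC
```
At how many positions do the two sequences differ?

The sequences differ at positions 6, 14 (1-based) — 2 in total.

2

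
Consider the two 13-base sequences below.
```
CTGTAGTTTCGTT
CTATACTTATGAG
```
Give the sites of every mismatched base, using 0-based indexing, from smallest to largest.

Scanning 0-based: 2: G/A; 5: G/C; 8: T/A; 9: C/T; 11: T/A; 12: T/G.

2, 5, 8, 9, 11, 12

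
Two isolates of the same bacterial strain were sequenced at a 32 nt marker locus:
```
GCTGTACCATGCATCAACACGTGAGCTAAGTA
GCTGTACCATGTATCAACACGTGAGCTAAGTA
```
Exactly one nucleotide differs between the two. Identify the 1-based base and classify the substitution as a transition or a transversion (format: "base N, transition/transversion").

base 12, transition

The sequences differ only at base 12: C→T (pyrimidine→pyrimidine), a transition.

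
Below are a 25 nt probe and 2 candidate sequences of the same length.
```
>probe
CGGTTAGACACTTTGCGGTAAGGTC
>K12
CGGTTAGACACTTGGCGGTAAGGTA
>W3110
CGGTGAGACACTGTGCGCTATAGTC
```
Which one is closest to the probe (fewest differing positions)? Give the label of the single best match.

K12

Hamming distances to probe — K12: 2; W3110: 5.
Smallest is K12 with 2 mismatches.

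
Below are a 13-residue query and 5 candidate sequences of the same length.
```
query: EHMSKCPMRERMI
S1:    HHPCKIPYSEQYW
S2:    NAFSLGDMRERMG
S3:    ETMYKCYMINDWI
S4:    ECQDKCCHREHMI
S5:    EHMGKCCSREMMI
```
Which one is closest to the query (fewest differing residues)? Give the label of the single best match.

S5

S1 differs at 9 residues; S2 differs at 7 residues; S3 differs at 7 residues; S4 differs at 6 residues; S5 differs at 4 residues. The closest is S5.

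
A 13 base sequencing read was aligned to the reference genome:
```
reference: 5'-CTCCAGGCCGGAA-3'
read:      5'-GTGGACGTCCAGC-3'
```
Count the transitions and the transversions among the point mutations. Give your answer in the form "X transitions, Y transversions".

3 transitions, 6 transversions

Transitions (purine↔purine or pyrimidine↔pyrimidine): 8 C→T, 11 G→A, 12 A→G.
Transversions (purine↔pyrimidine): 1 C→G, 3 C→G, 4 C→G, 6 G→C, 10 G→C, 13 A→C.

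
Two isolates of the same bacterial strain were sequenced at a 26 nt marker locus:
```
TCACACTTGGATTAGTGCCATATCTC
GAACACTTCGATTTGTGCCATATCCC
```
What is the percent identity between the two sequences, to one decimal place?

5 positions differ (1, 2, 9, 14, 25), so 21 of 26 match: 21/26 = 80.77%.

80.8%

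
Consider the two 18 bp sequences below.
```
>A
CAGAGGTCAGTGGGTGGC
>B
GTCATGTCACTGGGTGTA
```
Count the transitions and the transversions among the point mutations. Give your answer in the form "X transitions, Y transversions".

Transitions (purine↔purine or pyrimidine↔pyrimidine): none.
Transversions (purine↔pyrimidine): 1 C→G, 2 A→T, 3 G→C, 5 G→T, 10 G→C, 17 G→T, 18 C→A.

0 transitions, 7 transversions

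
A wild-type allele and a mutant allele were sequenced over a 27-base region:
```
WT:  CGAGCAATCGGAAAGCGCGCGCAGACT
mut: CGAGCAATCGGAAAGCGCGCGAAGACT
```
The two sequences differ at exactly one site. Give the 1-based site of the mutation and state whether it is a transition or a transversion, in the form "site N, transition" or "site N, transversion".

Site 22 changes C→A. C is a pyrimidine and A is a purine, so this is a transversion.

site 22, transversion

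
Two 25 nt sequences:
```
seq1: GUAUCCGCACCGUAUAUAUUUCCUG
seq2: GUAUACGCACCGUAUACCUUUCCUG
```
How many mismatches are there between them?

Comparing position by position, 3 bases differ: 5 (C/A), 17 (U/C), 18 (A/C).

3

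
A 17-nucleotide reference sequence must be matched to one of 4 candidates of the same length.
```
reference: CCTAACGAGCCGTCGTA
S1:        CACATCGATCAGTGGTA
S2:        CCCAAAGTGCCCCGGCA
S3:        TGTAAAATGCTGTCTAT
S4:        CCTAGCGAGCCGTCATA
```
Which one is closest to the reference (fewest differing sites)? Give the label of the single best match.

S4

Hamming distances to reference — S1: 6; S2: 7; S3: 9; S4: 2.
Smallest is S4 with 2 mismatches.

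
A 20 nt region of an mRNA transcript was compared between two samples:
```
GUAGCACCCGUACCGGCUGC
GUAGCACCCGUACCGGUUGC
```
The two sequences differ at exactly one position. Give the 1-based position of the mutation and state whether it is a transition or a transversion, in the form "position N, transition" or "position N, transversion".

position 17, transition

Position 17 changes C→U. C is a pyrimidine and U is a pyrimidine, so this is a transition.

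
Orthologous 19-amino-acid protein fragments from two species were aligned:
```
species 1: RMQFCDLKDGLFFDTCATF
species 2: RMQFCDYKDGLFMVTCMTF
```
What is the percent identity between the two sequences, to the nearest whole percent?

Mismatches at positions 7, 13, 14, 17 (1-based): 4 of 19.
Identical positions: 15/19 = 78.95% → 79%.

79%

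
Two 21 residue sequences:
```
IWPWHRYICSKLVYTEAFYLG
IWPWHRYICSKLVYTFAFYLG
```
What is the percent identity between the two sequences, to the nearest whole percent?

95%

Mismatch at position 16 (1-based): 1 of 21.
Identical positions: 20/21 = 95.24% → 95%.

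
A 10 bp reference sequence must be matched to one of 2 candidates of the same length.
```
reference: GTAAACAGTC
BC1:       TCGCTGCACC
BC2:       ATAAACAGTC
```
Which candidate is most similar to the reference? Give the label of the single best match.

BC2

BC1 differs at 9 bases; BC2 differs at 1 base. The closest is BC2.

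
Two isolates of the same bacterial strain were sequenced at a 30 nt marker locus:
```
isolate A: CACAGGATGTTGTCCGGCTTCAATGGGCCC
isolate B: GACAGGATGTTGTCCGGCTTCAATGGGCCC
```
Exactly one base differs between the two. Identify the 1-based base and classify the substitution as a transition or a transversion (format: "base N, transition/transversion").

The sequences differ only at base 1: C→G (pyrimidine→purine), a transversion.

base 1, transversion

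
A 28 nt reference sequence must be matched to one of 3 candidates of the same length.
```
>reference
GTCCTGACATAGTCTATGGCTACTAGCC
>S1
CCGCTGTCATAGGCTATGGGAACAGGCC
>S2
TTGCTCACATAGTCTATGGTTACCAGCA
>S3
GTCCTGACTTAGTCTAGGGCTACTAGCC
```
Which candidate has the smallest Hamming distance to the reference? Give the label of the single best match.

S1 differs at 9 positions; S2 differs at 6 positions; S3 differs at 2 positions. The closest is S3.

S3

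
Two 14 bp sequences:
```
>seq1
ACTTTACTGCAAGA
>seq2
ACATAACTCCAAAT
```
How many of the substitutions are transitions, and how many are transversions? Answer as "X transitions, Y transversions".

Mismatches (1-based):
position 3: T→A (pyrimidine→purine, transversion)
position 5: T→A (pyrimidine→purine, transversion)
position 9: G→C (purine→pyrimidine, transversion)
position 13: G→A (purine→purine, transition)
position 14: A→T (purine→pyrimidine, transversion)

1 transition, 4 transversions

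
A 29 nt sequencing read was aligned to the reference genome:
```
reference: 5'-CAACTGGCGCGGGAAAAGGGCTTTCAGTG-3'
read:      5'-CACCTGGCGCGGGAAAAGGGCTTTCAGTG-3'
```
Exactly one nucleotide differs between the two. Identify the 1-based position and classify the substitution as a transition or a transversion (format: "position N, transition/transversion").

The sequences differ only at position 3: A→C (purine→pyrimidine), a transversion.

position 3, transversion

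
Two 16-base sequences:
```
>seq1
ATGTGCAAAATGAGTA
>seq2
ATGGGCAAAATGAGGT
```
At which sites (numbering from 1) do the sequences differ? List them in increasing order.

4, 15, 16

Scanning 1-based: 4: T/G; 15: T/G; 16: A/T.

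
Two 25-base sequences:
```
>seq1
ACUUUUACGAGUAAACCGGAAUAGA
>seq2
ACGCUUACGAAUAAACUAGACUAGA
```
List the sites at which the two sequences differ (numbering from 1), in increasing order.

Differences at site 3 (U→G), site 4 (U→C), site 11 (G→A), site 17 (C→U), site 18 (G→A), site 21 (A→C).

3, 4, 11, 17, 18, 21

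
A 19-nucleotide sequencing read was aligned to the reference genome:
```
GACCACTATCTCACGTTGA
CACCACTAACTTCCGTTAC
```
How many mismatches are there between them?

6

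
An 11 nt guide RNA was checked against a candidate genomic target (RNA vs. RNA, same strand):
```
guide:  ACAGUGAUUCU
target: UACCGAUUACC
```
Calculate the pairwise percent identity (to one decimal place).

18.2%

Mismatches at positions 1, 2, 3, 4, 5, 6, 7, 9, 11 (1-based): 9 of 11.
Identical positions: 2/11 = 18.18% → 18.2%.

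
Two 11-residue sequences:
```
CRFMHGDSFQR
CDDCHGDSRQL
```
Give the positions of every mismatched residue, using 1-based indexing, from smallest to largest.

Differences at position 2 (R→D), position 3 (F→D), position 4 (M→C), position 9 (F→R), position 11 (R→L).

2, 3, 4, 9, 11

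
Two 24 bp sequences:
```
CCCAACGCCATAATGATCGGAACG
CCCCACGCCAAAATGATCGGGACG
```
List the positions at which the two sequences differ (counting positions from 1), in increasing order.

Differences at position 4 (A→C), position 11 (T→A), position 21 (A→G).

4, 11, 21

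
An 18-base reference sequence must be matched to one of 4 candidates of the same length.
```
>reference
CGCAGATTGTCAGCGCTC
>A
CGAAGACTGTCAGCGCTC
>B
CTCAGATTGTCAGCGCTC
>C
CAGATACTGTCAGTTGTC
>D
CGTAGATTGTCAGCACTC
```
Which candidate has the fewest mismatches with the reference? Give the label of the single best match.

B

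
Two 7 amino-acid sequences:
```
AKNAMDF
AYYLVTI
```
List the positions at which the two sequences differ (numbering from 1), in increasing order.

Scanning 1-based: 2: K/Y; 3: N/Y; 4: A/L; 5: M/V; 6: D/T; 7: F/I.

2, 3, 4, 5, 6, 7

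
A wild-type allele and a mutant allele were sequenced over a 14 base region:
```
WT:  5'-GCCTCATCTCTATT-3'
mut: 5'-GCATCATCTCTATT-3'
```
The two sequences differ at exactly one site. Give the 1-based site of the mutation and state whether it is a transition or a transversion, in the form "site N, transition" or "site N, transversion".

Site 3 changes C→A. C is a pyrimidine and A is a purine, so this is a transversion.

site 3, transversion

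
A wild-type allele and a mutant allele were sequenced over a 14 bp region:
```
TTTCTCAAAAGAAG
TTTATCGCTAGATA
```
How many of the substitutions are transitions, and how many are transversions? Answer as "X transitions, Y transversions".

2 transitions, 4 transversions

Mismatches (1-based):
site 4: C→A (pyrimidine→purine, transversion)
site 7: A→G (purine→purine, transition)
site 8: A→C (purine→pyrimidine, transversion)
site 9: A→T (purine→pyrimidine, transversion)
site 13: A→T (purine→pyrimidine, transversion)
site 14: G→A (purine→purine, transition)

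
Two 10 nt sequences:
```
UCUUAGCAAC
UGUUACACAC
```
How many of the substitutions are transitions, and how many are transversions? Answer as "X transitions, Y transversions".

Mismatches (1-based):
base 2: C→G (pyrimidine→purine, transversion)
base 6: G→C (purine→pyrimidine, transversion)
base 7: C→A (pyrimidine→purine, transversion)
base 8: A→C (purine→pyrimidine, transversion)

0 transitions, 4 transversions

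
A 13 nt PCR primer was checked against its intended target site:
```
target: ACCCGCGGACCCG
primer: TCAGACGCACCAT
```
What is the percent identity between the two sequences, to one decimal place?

Mismatches at positions 1, 3, 4, 5, 8, 12, 13 (1-based): 7 of 13.
Identical positions: 6/13 = 46.15% → 46.2%.

46.2%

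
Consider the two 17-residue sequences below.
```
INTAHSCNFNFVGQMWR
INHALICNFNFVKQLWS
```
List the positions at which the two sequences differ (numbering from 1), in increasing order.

3, 5, 6, 13, 15, 17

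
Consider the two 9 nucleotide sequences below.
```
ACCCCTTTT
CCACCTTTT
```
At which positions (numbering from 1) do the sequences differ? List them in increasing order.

1, 3

Differences at position 1 (A→C), position 3 (C→A).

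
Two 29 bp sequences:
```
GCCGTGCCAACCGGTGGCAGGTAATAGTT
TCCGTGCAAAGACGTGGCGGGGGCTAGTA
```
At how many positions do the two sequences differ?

10

Comparing position by position, 10 positions differ: 1 (G/T), 8 (C/A), 11 (C/G), 12 (C/A), 13 (G/C), 19 (A/G), 22 (T/G), 23 (A/G), 24 (A/C), 29 (T/A).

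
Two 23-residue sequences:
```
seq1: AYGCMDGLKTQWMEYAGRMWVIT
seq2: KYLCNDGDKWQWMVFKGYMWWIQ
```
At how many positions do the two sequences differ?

11

Comparing position by position, 11 positions differ: 1 (A/K), 3 (G/L), 5 (M/N), 8 (L/D), 10 (T/W), 14 (E/V), 15 (Y/F), 16 (A/K), 18 (R/Y), 21 (V/W), 23 (T/Q).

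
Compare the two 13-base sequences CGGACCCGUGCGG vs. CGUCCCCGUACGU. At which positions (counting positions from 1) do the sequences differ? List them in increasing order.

Differences at position 3 (G→U), position 4 (A→C), position 10 (G→A), position 13 (G→U).

3, 4, 10, 13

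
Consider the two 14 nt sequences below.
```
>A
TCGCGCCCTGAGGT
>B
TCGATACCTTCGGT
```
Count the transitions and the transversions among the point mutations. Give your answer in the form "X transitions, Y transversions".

0 transitions, 5 transversions

Transitions (purine↔purine or pyrimidine↔pyrimidine): none.
Transversions (purine↔pyrimidine): 4 C→A, 5 G→T, 6 C→A, 10 G→T, 11 A→C.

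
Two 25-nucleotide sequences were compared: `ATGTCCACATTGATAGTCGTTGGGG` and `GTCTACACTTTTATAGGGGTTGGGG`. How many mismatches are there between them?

Mismatches (1-based): base 1: A→G; base 3: G→C; base 5: C→A; base 9: A→T; base 12: G→T; base 17: T→G; base 18: C→G.

7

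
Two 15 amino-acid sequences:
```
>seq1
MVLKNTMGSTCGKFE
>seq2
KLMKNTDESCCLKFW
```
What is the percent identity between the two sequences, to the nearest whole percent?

8 positions differ (1, 2, 3, 7, 8, 10, 12, 15), so 7 of 15 match: 7/15 = 46.67%.

47%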